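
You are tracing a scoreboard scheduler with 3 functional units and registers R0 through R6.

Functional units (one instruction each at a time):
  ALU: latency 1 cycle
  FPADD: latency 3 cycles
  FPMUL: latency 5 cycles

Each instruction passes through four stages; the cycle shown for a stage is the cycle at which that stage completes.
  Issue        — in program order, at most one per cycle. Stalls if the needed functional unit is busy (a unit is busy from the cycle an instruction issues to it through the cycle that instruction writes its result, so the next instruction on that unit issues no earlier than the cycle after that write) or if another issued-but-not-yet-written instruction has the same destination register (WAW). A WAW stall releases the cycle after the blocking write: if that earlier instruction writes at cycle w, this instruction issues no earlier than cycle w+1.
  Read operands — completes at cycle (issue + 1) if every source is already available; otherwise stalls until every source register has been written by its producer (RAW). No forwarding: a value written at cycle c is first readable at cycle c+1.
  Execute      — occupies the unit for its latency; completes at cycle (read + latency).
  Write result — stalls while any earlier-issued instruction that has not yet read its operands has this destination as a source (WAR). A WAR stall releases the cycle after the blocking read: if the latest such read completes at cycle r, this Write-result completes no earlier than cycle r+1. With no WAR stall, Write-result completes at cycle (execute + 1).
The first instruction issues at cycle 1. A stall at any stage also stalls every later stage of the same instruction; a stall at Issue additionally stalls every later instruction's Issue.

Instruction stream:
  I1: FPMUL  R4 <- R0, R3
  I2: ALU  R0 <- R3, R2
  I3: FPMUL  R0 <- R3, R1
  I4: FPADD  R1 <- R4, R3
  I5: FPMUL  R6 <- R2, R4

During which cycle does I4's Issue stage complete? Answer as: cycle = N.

cycle = 10

cycle 1: issue I1 (FPMUL)
cycle 2: I1 read-ops, issue I2 (ALU)
cycle 3: I2 read-ops
cycle 4: I2 finished on ALU
cycle 5: I2→R0
cycle 7: I1 finished on FPMUL
cycle 8: I1→R4
cycle 9: issue I3 (FPMUL)
cycle 10: I3 read-ops, issue I4 (FPADD)
cycle 11: I4 read-ops
cycle 14: I4 finished on FPADD
cycle 15: I3 finished on FPMUL, I4→R1
cycle 16: I3→R0
cycle 17: issue I5 (FPMUL)
cycle 18: I5 read-ops
cycle 23: I5 finished on FPMUL
cycle 24: I5→R6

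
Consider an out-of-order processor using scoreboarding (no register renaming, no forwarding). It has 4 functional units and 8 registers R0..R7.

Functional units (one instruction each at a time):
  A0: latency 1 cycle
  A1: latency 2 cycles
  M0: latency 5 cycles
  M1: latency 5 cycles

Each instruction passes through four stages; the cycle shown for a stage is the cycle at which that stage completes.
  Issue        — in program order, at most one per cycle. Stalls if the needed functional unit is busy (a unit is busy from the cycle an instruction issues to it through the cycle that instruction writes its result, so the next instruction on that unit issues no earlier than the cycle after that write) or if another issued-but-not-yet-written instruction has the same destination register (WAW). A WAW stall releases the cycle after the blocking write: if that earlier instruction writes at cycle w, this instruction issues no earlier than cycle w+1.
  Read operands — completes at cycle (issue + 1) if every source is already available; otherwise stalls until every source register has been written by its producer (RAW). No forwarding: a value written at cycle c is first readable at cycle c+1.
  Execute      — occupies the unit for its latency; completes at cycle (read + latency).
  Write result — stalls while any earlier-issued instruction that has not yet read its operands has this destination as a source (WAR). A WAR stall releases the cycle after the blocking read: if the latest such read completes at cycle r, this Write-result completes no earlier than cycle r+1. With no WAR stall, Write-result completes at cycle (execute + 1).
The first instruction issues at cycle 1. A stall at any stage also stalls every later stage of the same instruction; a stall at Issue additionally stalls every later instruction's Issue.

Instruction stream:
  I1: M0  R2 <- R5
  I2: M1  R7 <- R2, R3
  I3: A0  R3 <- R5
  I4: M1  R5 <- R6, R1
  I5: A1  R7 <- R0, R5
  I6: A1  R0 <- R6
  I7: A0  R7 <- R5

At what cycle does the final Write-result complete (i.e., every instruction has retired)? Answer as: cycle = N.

cycle = 32

1) issue 1, read 2, done 7, write 8
2) issue 2, read 9, done 14, write 15  <RAW R2: wait I1 write@8>
3) issue 3, read 4, done 5, write 10  <WAR R3: wait I2 read@9>
4) issue 16, read 17, done 22, write 23  <struct: M1 busy until I2 writes@15>
5) issue 17, read 24, done 26, write 27  <RAW R5: wait I4 write@23>
6) issue 28, read 29, done 31, write 32  <struct: A1 busy until I5 writes@27>
7) issue 29, read 30, done 31, write 32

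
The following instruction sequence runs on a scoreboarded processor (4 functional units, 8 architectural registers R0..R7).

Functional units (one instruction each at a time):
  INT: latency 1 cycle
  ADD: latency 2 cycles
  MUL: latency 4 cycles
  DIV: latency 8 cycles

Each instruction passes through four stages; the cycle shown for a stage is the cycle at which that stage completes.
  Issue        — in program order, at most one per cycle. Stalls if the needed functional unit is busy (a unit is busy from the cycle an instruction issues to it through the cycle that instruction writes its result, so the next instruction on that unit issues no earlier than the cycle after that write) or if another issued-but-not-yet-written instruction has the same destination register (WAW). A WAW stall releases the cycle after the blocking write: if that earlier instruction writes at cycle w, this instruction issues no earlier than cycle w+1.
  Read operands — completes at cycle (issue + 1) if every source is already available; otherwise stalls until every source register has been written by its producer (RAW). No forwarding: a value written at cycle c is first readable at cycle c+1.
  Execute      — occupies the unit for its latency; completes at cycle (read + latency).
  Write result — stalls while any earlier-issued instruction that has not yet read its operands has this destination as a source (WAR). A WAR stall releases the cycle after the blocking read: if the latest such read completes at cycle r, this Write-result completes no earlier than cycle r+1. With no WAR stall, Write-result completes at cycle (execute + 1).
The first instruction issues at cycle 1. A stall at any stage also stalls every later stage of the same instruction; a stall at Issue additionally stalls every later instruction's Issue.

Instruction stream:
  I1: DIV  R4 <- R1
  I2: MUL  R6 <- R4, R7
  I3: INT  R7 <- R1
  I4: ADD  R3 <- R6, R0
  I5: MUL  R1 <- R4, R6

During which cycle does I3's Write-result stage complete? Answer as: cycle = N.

I1: IS=1 RO=2 EX=10 WR=11
I2: IS=2 RO=12 EX=16 WR=17  [RAW R4: wait I1 write@11]
I3: IS=3 RO=4 EX=5 WR=13  [WAR R7: wait I2 read@12]
I4: IS=4 RO=18 EX=20 WR=21  [RAW R6: wait I2 write@17]
I5: IS=18 RO=19 EX=23 WR=24  [struct: MUL busy until I2 writes@17]

cycle = 13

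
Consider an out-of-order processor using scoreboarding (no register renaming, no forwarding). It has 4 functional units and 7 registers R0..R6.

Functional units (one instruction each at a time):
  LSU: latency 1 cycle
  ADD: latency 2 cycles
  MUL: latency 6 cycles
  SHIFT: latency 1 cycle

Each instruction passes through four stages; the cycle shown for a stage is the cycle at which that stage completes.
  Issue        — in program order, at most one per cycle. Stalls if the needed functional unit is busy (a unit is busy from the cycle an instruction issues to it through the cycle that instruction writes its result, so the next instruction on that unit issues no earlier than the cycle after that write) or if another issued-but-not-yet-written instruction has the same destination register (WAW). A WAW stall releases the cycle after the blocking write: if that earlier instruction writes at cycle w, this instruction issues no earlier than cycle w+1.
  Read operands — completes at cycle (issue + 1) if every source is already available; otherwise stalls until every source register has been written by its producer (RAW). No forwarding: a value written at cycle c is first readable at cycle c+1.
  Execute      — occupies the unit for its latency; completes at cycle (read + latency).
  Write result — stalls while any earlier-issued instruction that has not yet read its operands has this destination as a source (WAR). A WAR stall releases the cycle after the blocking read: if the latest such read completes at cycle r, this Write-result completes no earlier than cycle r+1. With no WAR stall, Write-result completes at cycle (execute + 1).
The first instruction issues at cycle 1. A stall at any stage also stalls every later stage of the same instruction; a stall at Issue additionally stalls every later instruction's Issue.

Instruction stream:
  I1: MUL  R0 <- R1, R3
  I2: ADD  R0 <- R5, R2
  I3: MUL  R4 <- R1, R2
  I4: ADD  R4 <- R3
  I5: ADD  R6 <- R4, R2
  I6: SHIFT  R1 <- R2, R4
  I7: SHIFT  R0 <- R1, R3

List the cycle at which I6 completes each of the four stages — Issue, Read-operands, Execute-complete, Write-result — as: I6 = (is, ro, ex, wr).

I6 = (26, 27, 28, 29)

cycle 1: I1→MUL
cycle 2: I1 RO
cycle 8: I1 EX
cycle 9: I1 WR R0
cycle 10: I2→ADD
cycle 11: I2 RO · I3→MUL
cycle 12: I3 RO
cycle 13: I2 EX
cycle 14: I2 WR R0
cycle 18: I3 EX
cycle 19: I3 WR R4
cycle 20: I4→ADD
cycle 21: I4 RO
cycle 23: I4 EX
cycle 24: I4 WR R4
cycle 25: I5→ADD
cycle 26: I5 RO · I6→SHIFT
cycle 27: I6 RO
cycle 28: I5 EX · I6 EX
cycle 29: I5 WR R6 · I6 WR R1
cycle 30: I7→SHIFT
cycle 31: I7 RO
cycle 32: I7 EX
cycle 33: I7 WR R0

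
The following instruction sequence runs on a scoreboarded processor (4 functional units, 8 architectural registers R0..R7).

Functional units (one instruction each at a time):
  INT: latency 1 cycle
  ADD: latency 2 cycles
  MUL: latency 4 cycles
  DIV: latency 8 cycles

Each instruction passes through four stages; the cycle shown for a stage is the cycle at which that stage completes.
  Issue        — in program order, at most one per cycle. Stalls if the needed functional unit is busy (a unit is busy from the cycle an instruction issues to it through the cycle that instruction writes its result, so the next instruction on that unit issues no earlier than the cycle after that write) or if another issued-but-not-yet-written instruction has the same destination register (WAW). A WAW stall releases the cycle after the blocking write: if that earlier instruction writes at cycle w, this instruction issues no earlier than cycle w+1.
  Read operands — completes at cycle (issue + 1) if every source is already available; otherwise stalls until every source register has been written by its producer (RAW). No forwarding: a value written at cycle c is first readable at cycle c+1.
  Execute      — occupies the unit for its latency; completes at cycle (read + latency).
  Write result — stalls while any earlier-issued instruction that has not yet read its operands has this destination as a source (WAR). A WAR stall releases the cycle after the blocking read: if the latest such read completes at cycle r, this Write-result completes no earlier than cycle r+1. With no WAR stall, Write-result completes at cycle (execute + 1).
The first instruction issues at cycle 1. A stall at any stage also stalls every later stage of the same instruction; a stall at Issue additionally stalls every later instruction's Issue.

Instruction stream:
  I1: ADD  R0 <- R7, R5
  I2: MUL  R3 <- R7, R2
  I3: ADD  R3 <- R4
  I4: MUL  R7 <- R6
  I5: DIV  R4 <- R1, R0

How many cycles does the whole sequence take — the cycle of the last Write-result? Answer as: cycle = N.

cycle = 21

c1: I1 dispatched to ADD
c2: I1 operands ready; I2 dispatched to MUL
c3: I2 operands ready
c4: I1 complete
c5: R0←I1
c7: I2 complete
c8: R3←I2
c9: I3 dispatched to ADD
c10: I3 operands ready; I4 dispatched to MUL
c11: I4 operands ready; I5 dispatched to DIV
c12: I3 complete; I5 operands ready
c13: R3←I3
c15: I4 complete
c16: R7←I4
c20: I5 complete
c21: R4←I5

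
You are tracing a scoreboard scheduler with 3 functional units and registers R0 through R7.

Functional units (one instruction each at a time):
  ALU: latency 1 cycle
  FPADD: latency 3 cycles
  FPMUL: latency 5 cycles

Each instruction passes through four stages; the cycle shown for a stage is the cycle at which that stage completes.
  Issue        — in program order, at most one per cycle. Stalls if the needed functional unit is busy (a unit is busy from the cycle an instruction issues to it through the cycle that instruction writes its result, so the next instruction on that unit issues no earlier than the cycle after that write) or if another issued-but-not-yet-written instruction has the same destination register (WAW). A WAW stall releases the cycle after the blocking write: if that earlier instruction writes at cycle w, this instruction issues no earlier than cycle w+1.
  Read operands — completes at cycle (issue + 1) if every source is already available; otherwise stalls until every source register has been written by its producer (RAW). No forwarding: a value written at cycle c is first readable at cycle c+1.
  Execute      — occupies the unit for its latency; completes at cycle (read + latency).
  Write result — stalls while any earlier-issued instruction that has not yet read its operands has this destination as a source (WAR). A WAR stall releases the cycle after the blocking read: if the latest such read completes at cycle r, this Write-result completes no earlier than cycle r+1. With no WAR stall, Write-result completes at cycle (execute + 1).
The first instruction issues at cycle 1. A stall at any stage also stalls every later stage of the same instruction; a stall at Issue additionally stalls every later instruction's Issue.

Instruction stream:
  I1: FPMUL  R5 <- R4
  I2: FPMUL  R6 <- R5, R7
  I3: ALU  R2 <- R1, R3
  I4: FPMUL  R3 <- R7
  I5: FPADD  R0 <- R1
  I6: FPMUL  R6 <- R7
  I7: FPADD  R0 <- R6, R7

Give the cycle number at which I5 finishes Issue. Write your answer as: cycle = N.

cycle 1: I1 dispatched to FPMUL
cycle 2: I1 operands ready
cycle 7: I1 complete
cycle 8: R5←I1
cycle 9: I2 dispatched to FPMUL
cycle 10: I2 operands ready · I3 dispatched to ALU
cycle 11: I3 operands ready
cycle 12: I3 complete
cycle 13: R2←I3
cycle 15: I2 complete
cycle 16: R6←I2
cycle 17: I4 dispatched to FPMUL
cycle 18: I4 operands ready · I5 dispatched to FPADD
cycle 19: I5 operands ready
cycle 22: I5 complete
cycle 23: I4 complete · R0←I5
cycle 24: R3←I4
cycle 25: I6 dispatched to FPMUL
cycle 26: I6 operands ready · I7 dispatched to FPADD
cycle 31: I6 complete
cycle 32: R6←I6
cycle 33: I7 operands ready
cycle 36: I7 complete
cycle 37: R0←I7

cycle = 18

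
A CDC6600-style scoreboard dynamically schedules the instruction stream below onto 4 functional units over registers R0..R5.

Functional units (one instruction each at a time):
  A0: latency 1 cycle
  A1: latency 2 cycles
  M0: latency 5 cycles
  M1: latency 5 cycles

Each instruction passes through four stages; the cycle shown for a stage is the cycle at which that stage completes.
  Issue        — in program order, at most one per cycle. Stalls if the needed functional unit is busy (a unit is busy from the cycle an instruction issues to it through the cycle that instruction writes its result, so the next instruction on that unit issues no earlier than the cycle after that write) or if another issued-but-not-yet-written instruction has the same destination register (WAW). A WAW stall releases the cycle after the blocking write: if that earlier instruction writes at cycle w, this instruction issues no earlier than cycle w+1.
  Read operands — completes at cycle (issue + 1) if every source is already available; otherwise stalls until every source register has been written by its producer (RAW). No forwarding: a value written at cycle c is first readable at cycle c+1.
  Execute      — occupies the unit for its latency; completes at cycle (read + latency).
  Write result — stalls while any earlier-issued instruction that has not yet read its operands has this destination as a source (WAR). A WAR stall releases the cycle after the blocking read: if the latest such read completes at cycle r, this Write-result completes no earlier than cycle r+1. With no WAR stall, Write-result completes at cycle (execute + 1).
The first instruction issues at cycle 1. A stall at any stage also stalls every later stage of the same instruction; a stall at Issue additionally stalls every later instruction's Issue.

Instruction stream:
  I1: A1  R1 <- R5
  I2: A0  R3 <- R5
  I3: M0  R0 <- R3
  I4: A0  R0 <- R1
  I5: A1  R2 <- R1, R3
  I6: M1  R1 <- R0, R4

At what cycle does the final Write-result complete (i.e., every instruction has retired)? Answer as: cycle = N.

cycle = 23

I1  is:1  ro:2  ex:4  wr:5
I2  is:2  ro:3  ex:4  wr:5
I3  is:3  ro:6  ex:11  wr:12  — RAW R3: wait I2 write@5
I4  is:13  ro:14  ex:15  wr:16  — WAW R0: wait I3 write@12
I5  is:14  ro:15  ex:17  wr:18
I6  is:15  ro:17  ex:22  wr:23  — RAW R0: wait I4 write@16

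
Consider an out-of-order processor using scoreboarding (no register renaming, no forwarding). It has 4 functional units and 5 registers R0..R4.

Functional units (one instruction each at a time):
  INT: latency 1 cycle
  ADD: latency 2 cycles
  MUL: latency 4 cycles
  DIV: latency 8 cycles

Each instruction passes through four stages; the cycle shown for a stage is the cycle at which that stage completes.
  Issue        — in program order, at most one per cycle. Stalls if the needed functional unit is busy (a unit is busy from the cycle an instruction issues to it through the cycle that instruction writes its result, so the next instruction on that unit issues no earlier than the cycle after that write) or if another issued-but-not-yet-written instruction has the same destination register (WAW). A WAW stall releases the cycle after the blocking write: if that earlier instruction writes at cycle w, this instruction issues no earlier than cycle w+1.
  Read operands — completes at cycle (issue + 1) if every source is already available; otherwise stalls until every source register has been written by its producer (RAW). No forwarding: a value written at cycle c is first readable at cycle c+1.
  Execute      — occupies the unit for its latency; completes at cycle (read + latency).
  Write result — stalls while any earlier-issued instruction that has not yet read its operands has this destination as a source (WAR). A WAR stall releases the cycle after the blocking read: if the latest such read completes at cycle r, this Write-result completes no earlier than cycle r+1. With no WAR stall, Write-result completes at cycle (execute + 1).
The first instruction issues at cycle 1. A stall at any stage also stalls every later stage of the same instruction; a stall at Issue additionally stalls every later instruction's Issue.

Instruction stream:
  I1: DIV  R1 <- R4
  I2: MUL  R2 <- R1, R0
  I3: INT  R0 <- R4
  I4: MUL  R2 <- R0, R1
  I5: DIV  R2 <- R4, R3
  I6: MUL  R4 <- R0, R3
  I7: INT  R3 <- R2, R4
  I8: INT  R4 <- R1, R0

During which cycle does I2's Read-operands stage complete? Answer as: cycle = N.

cycle = 12

[1] I1→DIV
[2] I1 RO | I2→MUL
[3] I3→INT
[4] I3 RO
[5] I3 EX
[10] I1 EX
[11] I1 WR R1
[12] I2 RO
[13] I3 WR R0
[16] I2 EX
[17] I2 WR R2
[18] I4→MUL
[19] I4 RO
[23] I4 EX
[24] I4 WR R2
[25] I5→DIV
[26] I5 RO | I6→MUL
[27] I6 RO | I7→INT
[31] I6 EX
[32] I6 WR R4
[34] I5 EX
[35] I5 WR R2
[36] I7 RO
[37] I7 EX
[38] I7 WR R3
[39] I8→INT
[40] I8 RO
[41] I8 EX
[42] I8 WR R4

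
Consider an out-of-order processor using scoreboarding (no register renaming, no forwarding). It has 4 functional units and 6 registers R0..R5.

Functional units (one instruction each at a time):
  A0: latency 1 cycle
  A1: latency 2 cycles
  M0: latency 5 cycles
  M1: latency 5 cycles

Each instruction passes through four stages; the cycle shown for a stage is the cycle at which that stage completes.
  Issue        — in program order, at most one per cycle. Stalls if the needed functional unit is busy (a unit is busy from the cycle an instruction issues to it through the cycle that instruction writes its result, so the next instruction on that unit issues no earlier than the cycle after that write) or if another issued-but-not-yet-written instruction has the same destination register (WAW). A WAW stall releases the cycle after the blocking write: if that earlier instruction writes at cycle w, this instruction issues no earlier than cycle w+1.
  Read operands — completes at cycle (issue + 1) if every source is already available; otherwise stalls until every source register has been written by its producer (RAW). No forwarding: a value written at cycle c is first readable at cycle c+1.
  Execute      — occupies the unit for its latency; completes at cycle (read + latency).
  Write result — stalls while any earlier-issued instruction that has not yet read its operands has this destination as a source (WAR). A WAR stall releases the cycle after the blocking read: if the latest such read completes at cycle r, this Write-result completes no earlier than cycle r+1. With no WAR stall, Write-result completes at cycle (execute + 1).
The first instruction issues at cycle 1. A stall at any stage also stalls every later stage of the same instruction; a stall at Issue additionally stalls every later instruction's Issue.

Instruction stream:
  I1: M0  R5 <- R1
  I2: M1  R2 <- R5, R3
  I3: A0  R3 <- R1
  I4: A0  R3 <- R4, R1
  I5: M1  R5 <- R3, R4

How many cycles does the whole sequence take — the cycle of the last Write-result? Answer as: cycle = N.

t=1  I1 issues→M0
t=2  I1 reads · I2 issues→M1
t=3  I3 issues→A0
t=4  I3 reads
t=5  I3 exec-done
t=7  I1 exec-done
t=8  I1 writes R5
t=9  I2 reads
t=10  I3 writes R3
t=11  I4 issues→A0
t=12  I4 reads
t=13  I4 exec-done
t=14  I2 exec-done · I4 writes R3
t=15  I2 writes R2
t=16  I5 issues→M1
t=17  I5 reads
t=22  I5 exec-done
t=23  I5 writes R5

cycle = 23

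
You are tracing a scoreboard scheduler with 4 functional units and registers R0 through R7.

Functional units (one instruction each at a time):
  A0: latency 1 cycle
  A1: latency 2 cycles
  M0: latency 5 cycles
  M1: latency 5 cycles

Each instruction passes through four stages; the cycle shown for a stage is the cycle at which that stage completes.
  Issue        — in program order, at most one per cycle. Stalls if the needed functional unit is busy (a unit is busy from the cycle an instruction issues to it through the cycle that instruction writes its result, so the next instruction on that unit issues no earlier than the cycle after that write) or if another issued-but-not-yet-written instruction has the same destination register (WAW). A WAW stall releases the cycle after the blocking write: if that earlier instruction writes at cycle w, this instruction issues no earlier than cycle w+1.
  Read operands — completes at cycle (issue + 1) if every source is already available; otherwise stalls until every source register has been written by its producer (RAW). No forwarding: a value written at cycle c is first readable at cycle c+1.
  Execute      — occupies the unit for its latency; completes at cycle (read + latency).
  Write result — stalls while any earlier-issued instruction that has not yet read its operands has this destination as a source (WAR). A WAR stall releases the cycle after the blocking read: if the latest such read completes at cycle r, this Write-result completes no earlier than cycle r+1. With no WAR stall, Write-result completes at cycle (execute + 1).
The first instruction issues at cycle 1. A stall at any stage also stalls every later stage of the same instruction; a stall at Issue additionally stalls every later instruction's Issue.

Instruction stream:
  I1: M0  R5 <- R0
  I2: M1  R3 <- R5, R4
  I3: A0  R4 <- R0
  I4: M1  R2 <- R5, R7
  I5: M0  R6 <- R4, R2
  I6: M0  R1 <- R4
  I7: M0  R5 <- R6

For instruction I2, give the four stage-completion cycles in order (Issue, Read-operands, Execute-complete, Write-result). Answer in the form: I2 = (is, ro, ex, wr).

I1 -> (1, 2, 7, 8)
I2 -> (2, 9, 14, 15)  // RAW R5: wait I1 write@8
I3 -> (3, 4, 5, 10)  // WAR R4: wait I2 read@9
I4 -> (16, 17, 22, 23)  // struct: M1 busy until I2 writes@15
I5 -> (17, 24, 29, 30)  // RAW R2: wait I4 write@23
I6 -> (31, 32, 37, 38)  // struct: M0 busy until I5 writes@30
I7 -> (39, 40, 45, 46)  // struct: M0 busy until I6 writes@38

I2 = (2, 9, 14, 15)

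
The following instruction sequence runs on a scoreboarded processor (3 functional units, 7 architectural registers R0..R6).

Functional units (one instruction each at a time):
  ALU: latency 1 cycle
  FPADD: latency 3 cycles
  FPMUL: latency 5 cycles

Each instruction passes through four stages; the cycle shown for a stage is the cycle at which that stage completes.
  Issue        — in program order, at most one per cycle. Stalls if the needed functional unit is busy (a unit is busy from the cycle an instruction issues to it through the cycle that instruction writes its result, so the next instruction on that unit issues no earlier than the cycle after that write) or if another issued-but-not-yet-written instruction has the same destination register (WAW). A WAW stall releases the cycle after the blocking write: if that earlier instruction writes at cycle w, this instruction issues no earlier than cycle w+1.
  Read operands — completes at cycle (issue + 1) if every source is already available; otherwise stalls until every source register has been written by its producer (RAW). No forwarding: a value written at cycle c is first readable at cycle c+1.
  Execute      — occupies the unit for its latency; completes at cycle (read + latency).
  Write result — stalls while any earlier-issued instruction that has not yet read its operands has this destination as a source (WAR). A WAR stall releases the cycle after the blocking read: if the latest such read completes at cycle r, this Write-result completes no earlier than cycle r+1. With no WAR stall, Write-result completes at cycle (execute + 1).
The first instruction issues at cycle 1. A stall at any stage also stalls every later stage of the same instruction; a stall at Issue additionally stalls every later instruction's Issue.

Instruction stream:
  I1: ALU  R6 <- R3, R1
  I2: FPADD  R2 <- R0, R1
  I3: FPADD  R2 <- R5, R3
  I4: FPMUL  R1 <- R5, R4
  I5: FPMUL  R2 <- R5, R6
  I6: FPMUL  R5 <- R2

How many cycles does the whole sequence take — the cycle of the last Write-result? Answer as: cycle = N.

cycle = 32

I1 -> (1, 2, 3, 4)
I2 -> (2, 3, 6, 7)
I3 -> (8, 9, 12, 13)  // struct: FPADD busy until I2 writes@7
I4 -> (9, 10, 15, 16)
I5 -> (17, 18, 23, 24)  // struct: FPMUL busy until I4 writes@16
I6 -> (25, 26, 31, 32)  // struct: FPMUL busy until I5 writes@24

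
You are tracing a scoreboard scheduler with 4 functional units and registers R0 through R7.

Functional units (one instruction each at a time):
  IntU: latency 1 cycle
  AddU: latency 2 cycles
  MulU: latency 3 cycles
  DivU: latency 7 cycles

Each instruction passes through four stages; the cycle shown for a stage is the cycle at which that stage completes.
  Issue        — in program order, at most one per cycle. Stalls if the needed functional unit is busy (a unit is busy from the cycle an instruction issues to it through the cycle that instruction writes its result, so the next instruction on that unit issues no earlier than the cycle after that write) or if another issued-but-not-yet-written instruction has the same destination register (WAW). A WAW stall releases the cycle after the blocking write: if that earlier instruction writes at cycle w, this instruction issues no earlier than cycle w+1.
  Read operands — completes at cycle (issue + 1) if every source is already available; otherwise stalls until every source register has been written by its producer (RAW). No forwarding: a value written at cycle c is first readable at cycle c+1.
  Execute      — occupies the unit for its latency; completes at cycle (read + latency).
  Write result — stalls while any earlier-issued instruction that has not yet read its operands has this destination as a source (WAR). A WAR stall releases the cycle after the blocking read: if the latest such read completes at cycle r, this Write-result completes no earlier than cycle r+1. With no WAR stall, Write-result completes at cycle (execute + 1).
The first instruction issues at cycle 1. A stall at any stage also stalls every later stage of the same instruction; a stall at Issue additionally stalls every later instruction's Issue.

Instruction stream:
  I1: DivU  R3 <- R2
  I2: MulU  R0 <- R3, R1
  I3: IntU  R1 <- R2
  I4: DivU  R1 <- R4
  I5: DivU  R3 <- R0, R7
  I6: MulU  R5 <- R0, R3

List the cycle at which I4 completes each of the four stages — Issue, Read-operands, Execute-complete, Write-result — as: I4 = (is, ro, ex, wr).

[1] I1 dispatched to DivU
[2] I1 operands ready; I2 dispatched to MulU
[3] I3 dispatched to IntU
[4] I3 operands ready
[5] I3 complete
[9] I1 complete
[10] R3←I1
[11] I2 operands ready
[12] R1←I3
[13] I4 dispatched to DivU
[14] I2 complete; I4 operands ready
[15] R0←I2
[21] I4 complete
[22] R1←I4
[23] I5 dispatched to DivU
[24] I5 operands ready; I6 dispatched to MulU
[31] I5 complete
[32] R3←I5
[33] I6 operands ready
[36] I6 complete
[37] R5←I6

I4 = (13, 14, 21, 22)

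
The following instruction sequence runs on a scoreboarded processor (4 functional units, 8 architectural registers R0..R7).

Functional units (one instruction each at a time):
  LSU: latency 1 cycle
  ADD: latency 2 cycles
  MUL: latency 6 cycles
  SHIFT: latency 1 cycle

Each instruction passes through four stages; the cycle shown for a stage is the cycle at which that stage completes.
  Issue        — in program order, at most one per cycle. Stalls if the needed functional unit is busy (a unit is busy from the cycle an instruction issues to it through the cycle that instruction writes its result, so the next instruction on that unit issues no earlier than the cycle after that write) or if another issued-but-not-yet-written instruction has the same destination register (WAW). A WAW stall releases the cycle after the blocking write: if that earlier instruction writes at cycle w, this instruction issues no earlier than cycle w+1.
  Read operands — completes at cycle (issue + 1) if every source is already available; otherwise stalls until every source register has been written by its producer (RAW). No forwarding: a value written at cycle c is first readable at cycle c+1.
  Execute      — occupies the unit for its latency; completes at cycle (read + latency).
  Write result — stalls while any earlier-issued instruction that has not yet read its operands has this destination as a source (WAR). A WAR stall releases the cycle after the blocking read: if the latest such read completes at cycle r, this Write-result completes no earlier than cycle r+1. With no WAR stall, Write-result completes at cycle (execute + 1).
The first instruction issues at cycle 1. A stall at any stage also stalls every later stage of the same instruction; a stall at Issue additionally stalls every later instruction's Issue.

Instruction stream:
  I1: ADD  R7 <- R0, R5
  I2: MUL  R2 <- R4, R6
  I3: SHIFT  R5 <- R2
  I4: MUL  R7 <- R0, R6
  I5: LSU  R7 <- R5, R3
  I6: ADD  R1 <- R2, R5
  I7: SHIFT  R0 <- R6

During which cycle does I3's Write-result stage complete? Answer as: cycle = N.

cycle = 13

I1 -> (1, 2, 4, 5)
I2 -> (2, 3, 9, 10)
I3 -> (3, 11, 12, 13)  // RAW R2: wait I2 write@10
I4 -> (11, 12, 18, 19)  // struct: MUL busy until I2 writes@10
I5 -> (20, 21, 22, 23)  // WAW R7: wait I4 write@19
I6 -> (21, 22, 24, 25)
I7 -> (22, 23, 24, 25)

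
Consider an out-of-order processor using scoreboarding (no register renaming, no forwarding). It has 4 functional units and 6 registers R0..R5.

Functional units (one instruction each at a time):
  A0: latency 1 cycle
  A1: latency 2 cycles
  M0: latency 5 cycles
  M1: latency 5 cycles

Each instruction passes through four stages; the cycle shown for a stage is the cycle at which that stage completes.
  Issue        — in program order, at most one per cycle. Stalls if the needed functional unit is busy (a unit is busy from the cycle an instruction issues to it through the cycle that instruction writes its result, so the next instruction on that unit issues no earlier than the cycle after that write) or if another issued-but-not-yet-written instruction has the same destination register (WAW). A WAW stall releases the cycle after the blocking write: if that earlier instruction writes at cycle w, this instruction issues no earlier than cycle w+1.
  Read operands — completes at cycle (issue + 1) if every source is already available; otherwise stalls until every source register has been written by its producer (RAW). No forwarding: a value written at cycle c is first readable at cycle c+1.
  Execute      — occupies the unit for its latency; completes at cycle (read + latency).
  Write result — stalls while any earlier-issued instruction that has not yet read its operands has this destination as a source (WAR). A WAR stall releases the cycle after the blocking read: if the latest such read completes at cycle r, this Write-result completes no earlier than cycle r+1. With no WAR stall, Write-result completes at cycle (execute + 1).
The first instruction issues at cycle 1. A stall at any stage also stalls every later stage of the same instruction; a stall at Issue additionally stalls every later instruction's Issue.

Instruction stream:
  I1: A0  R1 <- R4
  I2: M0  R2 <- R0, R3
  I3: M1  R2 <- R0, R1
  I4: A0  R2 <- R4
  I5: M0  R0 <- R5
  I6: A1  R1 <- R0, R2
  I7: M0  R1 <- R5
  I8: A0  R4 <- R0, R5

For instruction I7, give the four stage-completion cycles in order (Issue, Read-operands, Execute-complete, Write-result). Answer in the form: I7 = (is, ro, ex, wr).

I7 = (31, 32, 37, 38)

  I1 | 1 | 2 | 3 | 4
  I2 | 2 | 3 | 8 | 9
  I3 | 10 | 11 | 16 | 17   WAW R2: wait I2 write@9
  I4 | 18 | 19 | 20 | 21   WAW R2: wait I3 write@17
  I5 | 19 | 20 | 25 | 26
  I6 | 20 | 27 | 29 | 30   RAW R0: wait I5 write@26
  I7 | 31 | 32 | 37 | 38   WAW R1: wait I6 write@30
  I8 | 32 | 33 | 34 | 35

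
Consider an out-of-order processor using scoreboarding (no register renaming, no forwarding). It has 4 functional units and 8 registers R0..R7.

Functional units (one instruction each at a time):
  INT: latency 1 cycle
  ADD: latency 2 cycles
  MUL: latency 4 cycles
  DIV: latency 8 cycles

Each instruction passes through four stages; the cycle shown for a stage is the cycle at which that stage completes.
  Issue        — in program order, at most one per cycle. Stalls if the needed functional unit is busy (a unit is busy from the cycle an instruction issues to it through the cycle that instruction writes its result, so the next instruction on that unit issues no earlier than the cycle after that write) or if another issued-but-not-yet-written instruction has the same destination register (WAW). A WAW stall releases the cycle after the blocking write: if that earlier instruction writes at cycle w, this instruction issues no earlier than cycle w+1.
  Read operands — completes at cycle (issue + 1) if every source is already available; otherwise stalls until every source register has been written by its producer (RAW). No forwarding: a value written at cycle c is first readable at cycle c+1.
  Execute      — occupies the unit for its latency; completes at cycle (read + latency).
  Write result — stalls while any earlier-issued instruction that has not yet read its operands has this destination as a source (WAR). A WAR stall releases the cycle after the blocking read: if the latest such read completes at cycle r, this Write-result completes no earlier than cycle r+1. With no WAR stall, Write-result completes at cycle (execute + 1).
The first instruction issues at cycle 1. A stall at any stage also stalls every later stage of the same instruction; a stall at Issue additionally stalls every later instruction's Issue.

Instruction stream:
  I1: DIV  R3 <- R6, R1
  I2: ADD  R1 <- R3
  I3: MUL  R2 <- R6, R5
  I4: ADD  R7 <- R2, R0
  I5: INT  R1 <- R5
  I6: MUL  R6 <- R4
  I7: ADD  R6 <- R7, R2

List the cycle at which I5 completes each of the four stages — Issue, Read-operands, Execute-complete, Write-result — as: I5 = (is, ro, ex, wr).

[1] issue I1 (DIV)
[2] I1 read-ops | issue I2 (ADD)
[3] issue I3 (MUL)
[4] I3 read-ops
[8] I3 finished on MUL
[9] I3→R2
[10] I1 finished on DIV
[11] I1→R3
[12] I2 read-ops
[14] I2 finished on ADD
[15] I2→R1
[16] issue I4 (ADD)
[17] I4 read-ops | issue I5 (INT)
[18] I5 read-ops | issue I6 (MUL)
[19] I4 finished on ADD | I5 finished on INT | I6 read-ops
[20] I4→R7 | I5→R1
[23] I6 finished on MUL
[24] I6→R6
[25] issue I7 (ADD)
[26] I7 read-ops
[28] I7 finished on ADD
[29] I7→R6

I5 = (17, 18, 19, 20)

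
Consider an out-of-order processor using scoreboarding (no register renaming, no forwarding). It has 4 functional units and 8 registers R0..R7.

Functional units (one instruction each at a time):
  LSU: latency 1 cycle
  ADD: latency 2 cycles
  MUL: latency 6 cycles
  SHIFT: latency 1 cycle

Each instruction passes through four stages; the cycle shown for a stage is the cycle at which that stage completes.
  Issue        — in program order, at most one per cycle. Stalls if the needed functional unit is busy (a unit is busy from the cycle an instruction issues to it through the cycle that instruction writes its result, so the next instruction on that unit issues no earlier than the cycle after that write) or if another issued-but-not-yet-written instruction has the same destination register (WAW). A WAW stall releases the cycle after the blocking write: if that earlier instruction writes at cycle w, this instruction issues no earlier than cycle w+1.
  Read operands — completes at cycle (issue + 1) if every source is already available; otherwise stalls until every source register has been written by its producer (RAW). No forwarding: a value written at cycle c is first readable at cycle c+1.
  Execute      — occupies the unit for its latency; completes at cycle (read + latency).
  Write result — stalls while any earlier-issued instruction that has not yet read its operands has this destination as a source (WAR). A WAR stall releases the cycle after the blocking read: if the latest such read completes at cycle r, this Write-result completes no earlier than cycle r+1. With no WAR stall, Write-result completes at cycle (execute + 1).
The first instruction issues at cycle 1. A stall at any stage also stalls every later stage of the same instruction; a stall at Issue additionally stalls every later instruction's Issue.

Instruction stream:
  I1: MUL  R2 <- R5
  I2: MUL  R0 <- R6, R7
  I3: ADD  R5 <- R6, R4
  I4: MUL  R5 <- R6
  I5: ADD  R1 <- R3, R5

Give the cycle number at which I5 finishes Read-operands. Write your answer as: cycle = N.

[I1] 1/2/8/9
[I2] 10/11/17/18  (struct: MUL busy until I1 writes@9)
[I3] 11/12/14/15
[I4] 19/20/26/27  (struct: MUL busy until I2 writes@18)
[I5] 20/28/30/31  (RAW R5: wait I4 write@27)

cycle = 28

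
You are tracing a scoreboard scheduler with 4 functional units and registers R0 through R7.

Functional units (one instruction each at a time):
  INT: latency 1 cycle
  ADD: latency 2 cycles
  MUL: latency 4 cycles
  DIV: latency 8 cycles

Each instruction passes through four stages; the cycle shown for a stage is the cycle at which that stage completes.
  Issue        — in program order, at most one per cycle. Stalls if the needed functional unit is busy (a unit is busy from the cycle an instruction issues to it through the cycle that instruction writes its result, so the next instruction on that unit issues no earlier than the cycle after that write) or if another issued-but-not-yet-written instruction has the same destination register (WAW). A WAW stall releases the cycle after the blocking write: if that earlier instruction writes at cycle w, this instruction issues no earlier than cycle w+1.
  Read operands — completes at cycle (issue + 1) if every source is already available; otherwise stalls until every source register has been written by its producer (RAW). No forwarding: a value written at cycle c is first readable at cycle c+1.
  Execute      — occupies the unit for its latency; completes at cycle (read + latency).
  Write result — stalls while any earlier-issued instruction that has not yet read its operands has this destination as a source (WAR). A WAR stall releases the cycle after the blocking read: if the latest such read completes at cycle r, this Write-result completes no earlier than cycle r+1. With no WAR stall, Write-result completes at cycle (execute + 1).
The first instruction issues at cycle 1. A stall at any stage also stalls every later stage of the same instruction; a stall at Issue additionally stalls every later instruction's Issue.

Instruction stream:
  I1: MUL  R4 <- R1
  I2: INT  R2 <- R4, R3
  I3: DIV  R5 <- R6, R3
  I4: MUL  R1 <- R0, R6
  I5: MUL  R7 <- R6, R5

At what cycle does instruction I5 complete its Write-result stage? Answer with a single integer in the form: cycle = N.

c1: issue I1 (MUL)
c2: I1 read-ops, issue I2 (INT)
c3: issue I3 (DIV)
c4: I3 read-ops
c6: I1 finished on MUL
c7: I1→R4
c8: I2 read-ops, issue I4 (MUL)
c9: I2 finished on INT, I4 read-ops
c10: I2→R2
c12: I3 finished on DIV
c13: I3→R5, I4 finished on MUL
c14: I4→R1
c15: issue I5 (MUL)
c16: I5 read-ops
c20: I5 finished on MUL
c21: I5→R7

cycle = 21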